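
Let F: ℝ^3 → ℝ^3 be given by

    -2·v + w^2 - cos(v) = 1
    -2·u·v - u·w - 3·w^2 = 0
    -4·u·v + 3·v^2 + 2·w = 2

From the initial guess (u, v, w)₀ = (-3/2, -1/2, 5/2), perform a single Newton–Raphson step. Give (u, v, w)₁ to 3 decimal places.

At (-3/2, -1/2, 5/2): F = (5.37242, -16.500, 0.750).
Jacobian J = [[0, sin(v) - 2, 2·w], [-2·v - w, -2·u, -u - 6·w], [-4·v, -4·u + 6·v, 2]].
At the point, J = [[0.000, -2.47943, 5.000], [-1.500, 3.000, -13.500], [2.000, 3.000, 2.000]] (det J = 7.00621).
Solving J·Δ = −F gives Δ = (9.370, -4.344, -3.229).
Then the next iterate is (u, v, w)₁ = (7.870, -4.844, -0.729).

(7.870, -4.844, -0.729)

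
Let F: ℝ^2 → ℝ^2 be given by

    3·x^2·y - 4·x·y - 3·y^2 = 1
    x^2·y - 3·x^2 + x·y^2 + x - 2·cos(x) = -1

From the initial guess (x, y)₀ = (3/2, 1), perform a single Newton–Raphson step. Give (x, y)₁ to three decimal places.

At (3/2, 1): F = (-3.250, -0.64147).
Jacobian J = [[6·x·y - 4·y, 3·x^2 - 4·x - 6·y], [2·x·y - 6·x + y^2 + 2·sin(x) + 1, x^2 + 2·x·y]].
At the point, J = [[5.000, -5.250], [-2.00501, 5.250]] (det J = 15.72370).
Solving J·Δ = −F gives Δ = (1.299, 0.618).
Then the next iterate is (x, y)₁ = (2.799, 1.618).

(2.799, 1.618)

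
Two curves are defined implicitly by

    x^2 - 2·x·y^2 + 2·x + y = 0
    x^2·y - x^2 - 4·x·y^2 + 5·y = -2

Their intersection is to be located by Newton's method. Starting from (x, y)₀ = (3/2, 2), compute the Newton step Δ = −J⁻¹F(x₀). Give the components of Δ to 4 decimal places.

(-0.2985, -0.3504)

At (3/2, 2): F = (-4.7500, -9.7500).
Jacobian J = [[2·x - 2·y^2 + 2, -4·x·y + 1], [2·x·y - 2·x - 4·y^2, x^2 - 8·x·y + 5]].
At the point, J = [[-3.0000, -11.0000], [-13.0000, -16.7500]] (det J = -92.7500).
Solving J·Δ = −F gives Δ = (-0.2985, -0.3504).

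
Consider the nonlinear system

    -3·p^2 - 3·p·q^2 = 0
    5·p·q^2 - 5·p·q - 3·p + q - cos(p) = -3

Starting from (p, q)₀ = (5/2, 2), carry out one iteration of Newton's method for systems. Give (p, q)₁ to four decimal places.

At (5/2, 2): F = (-48.7500, 23.301144).
Jacobian J = [[-6·p - 3·q^2, -6·p·q], [5·q^2 - 5·q + sin(p) - 3, 10·p·q - 5·p + 1]].
At the point, J = [[-27.0000, -30.0000], [7.598472, 38.5000]] (det J = -811.545836).
Solving J·Δ = −F gives Δ = (-1.4514, -0.3188).
Then the next iterate is (p, q)₁ = (1.0486, 1.6812).

(1.0486, 1.6812)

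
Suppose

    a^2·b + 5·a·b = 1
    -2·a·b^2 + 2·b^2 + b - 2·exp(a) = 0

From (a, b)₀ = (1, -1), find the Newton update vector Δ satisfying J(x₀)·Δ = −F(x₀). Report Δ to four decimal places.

(-0.8405, 0.1861)

At (1, -1): F = (-7.0000, -6.436564).
Jacobian J = [[2·a·b + 5·b, a^2 + 5·a], [-2·b^2 - 2·exp(a), -4·a·b + 4·b + 1]].
At the point, J = [[-7.0000, 6.0000], [-7.436564, 1.0000]] (det J = 37.619382).
Solving J·Δ = −F gives Δ = (-0.8405, 0.1861).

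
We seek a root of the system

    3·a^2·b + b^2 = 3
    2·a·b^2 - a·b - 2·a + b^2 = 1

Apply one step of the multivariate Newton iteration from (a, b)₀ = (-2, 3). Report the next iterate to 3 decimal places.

At (-2, 3): F = (42.000, -18.000).
Jacobian J = [[6·a·b, 3·a^2 + 2·b], [2·b^2 - b - 2, 4·a·b - a + 2·b]].
At the point, J = [[-36.000, 18.000], [13.000, -16.000]] (det J = 342.000).
Solving J·Δ = −F gives Δ = (1.018, -0.298).
Then the next iterate is (a, b)₁ = (-0.982, 2.702).

(-0.982, 2.702)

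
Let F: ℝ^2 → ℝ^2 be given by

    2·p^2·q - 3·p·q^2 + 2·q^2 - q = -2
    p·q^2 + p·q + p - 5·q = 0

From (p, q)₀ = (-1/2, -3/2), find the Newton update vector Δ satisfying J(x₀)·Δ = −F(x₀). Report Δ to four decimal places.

At (-1/2, -3/2): F = (10.6250, 6.6250).
Jacobian J = [[4·p·q - 3·q^2, 2·p^2 - 6·p·q + 4·q - 1], [q^2 + q + 1, 2·p·q + p - 5]].
At the point, J = [[-3.7500, -11.0000], [1.7500, -4.0000]] (det J = 34.2500).
Solving J·Δ = −F gives Δ = (-0.8869, 1.2682).

(-0.8869, 1.2682)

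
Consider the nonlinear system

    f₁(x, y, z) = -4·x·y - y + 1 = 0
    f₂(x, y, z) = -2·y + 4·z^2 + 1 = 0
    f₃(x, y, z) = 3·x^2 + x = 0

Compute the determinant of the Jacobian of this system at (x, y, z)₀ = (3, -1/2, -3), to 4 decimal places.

J = [[-4·y, -4·x - 1, 0], [0, -2, 8·z], [6·x + 1, 0, 0]].
At the point, J = [[2.0000, -13.0000, 0.0000], [0.0000, -2.0000, -24.0000], [19.0000, 0.0000, 0.0000]].
det J = 5928.0000.

5928.0000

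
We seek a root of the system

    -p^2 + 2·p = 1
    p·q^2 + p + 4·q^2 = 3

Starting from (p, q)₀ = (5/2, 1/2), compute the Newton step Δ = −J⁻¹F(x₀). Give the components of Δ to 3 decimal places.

At (5/2, 1/2): F = (-2.250, 1.125).
Jacobian J = [[-2·p + 2, 0], [q^2 + 1, 2·p·q + 8·q]].
At the point, J = [[-3.000, 0.000], [1.250, 6.500]] (det J = -19.500).
Solving J·Δ = −F gives Δ = (-0.750, -0.029).

(-0.750, -0.029)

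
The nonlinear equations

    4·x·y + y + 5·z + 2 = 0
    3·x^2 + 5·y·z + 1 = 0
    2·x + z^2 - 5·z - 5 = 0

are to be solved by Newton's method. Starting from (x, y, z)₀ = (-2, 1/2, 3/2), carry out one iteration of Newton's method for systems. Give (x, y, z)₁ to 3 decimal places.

(-18.402, -20.134, -22.027)

At (-2, 1/2, 3/2): F = (6.000, 16.750, -14.250).
Jacobian J = [[4·y, 4·x + 1, 5], [6·x, 5·z, 5·y], [2, 0, 2·z - 5]].
At the point, J = [[2.000, -7.000, 5.000], [-12.000, 7.500, 2.500], [2.000, 0.000, -2.000]] (det J = 28.000).
Solving J·Δ = −F gives Δ = (-16.402, -20.634, -23.527).
Then the next iterate is (x, y, z)₁ = (-18.402, -20.134, -22.027).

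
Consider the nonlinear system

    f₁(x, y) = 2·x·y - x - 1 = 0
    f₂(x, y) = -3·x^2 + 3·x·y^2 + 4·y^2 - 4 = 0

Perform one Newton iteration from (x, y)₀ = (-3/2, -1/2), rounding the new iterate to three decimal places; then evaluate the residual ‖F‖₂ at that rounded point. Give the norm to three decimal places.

3.479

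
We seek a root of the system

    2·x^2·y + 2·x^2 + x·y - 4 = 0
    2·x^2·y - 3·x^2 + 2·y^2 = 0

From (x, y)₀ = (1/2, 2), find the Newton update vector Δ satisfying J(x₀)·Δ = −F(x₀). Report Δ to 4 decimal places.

(0.3134, -1.0075)

At (1/2, 2): F = (-1.5000, 8.2500).
Jacobian J = [[4·x·y + 4·x + y, 2·x^2 + x], [4·x·y - 6·x, 2·x^2 + 4·y]].
At the point, J = [[8.0000, 1.0000], [1.0000, 8.5000]] (det J = 67.0000).
Solving J·Δ = −F gives Δ = (0.3134, -1.0075).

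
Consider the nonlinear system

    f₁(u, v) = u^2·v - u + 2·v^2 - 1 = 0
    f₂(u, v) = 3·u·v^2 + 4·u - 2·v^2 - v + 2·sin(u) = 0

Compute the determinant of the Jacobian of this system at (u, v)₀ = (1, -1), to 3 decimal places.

J = [[2·u·v - 1, u^2 + 4·v], [3·v^2 + 2·cos(u) + 4, 6·u·v - 4·v - 1]].
At the point, J = [[-3.000, -3.000], [8.08060, -3.000]].
det J = 33.242.

33.242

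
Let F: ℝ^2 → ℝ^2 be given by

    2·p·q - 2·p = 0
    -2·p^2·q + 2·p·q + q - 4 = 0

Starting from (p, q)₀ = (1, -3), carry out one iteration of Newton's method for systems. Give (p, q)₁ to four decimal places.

At (1, -3): F = (-8.0000, -7.0000).
Jacobian J = [[2·q - 2, 2·p], [-4·p·q + 2·q, -2·p^2 + 2·p + 1]].
At the point, J = [[-8.0000, 2.0000], [6.0000, 1.0000]] (det J = -20.0000).
Solving J·Δ = −F gives Δ = (0.3000, 5.2000).
Then the next iterate is (p, q)₁ = (1.3000, 2.2000).

(1.3000, 2.2000)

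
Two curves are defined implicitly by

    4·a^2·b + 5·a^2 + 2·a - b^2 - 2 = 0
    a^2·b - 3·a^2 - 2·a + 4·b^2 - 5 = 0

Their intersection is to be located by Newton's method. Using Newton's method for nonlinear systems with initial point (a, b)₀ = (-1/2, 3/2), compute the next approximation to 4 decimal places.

At (-1/2, 3/2): F = (-2.5000, 4.6250).
Jacobian J = [[8·a·b + 10·a + 2, 4·a^2 - 2·b], [2·a·b - 6·a - 2, a^2 + 8·b]].
At the point, J = [[-9.0000, -2.0000], [-0.5000, 12.2500]] (det J = -111.2500).
Solving J·Δ = −F gives Δ = (-0.1921, -0.3854).
Then the next iterate is (a, b)₁ = (-0.6921, 1.1146).

(-0.6921, 1.1146)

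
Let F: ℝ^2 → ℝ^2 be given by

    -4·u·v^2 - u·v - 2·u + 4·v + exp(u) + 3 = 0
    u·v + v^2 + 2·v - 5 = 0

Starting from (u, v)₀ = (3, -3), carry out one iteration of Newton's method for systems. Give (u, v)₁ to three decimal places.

(-0.834, -2.497)

At (3, -3): F = (-93.91446, -11.000).
Jacobian J = [[-4·v^2 - v + exp(u) - 2, -8·u·v - u + 4], [v, u + 2·v + 2]].
At the point, J = [[-14.91446, 73.000], [-3.000, -1.000]] (det J = 233.91446).
Solving J·Δ = −F gives Δ = (-3.834, 0.503).
Then the next iterate is (u, v)₁ = (-0.834, -2.497).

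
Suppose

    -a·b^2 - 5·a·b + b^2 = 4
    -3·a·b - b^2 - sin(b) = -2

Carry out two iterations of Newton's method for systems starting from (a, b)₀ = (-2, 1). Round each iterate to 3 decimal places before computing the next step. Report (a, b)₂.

At (-2, 1): F = (9.000, 6.15853).
Jacobian J = [[-b^2 - 5·b, -2·a·b - 5·a + 2·b], [-3·b, -3·a - 2·b - cos(b)]].
At the point, J = [[-6.000, 16.000], [-3.000, 3.45970]] (det J = 27.24181).
Solving J·Δ = −F gives Δ = (2.474, 0.365).
Then the next iterate is (a, b)₁ = (0.474, 1.365).
Round to (0.474, 1.365) and repeat: F = (-6.25499, -2.78315), J = [[-8.68822, -0.93402], [-4.095, -4.35635]].
Δ = (-0.724, 0.042), so (a, b)₂ = (-0.250, 1.407).

(-0.250, 1.407)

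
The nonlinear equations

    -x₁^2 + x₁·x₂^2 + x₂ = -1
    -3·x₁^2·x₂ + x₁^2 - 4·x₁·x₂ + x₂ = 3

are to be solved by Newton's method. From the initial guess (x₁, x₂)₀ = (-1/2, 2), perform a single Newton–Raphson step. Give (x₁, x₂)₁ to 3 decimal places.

(-0.917, 0.667)

At (-1/2, 2): F = (0.750, 1.750).
Jacobian J = [[-2·x₁ + x₂^2, 2·x₁·x₂ + 1], [-6·x₁·x₂ + 2·x₁ - 4·x₂, -3·x₁^2 - 4·x₁ + 1]].
At the point, J = [[5.000, -1.000], [-3.000, 2.250]] (det J = 8.250).
Solving J·Δ = −F gives Δ = (-0.417, -1.333).
Then the next iterate is (x₁, x₂)₁ = (-0.917, 0.667).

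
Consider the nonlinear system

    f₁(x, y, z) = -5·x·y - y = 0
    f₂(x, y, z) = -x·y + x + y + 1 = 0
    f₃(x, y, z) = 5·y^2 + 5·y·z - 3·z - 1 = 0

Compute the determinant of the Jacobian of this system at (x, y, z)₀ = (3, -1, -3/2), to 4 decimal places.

J = [[-5·y, -5·x - 1, 0], [-y + 1, -x + 1, 0], [0, 10·y + 5·z, 5·y - 3]].
At the point, J = [[5.0000, -16.0000, 0.0000], [2.0000, -2.0000, 0.0000], [0.0000, -17.5000, -8.0000]].
det J = -176.0000.

-176.0000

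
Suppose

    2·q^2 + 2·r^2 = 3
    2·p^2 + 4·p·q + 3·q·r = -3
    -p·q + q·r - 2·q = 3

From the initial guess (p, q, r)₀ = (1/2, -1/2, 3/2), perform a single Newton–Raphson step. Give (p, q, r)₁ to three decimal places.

At (1/2, -1/2, 3/2): F = (2.000, 0.250, -2.500).
Jacobian J = [[0, 4·q, 4·r], [4·p + 4·q, 4·p + 3·r, 3·q], [-q, -p + r - 2, q]].
At the point, J = [[0.000, -2.000, 6.000], [0.000, 6.500, -1.500], [0.500, -1.000, -0.500]] (det J = -18.000).
Solving J·Δ = −F gives Δ = (4.375, -0.125, -0.375).
Then the next iterate is (p, q, r)₁ = (4.875, -0.625, 1.125).

(4.875, -0.625, 1.125)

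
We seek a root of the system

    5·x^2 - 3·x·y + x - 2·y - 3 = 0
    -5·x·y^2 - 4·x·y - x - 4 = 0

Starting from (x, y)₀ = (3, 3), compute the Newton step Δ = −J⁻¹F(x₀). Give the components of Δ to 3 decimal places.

At (3, 3): F = (12.000, -178.000).
Jacobian J = [[10·x - 3·y + 1, -3·x - 2], [-5·y^2 - 4·y - 1, -10·x·y - 4·x]].
At the point, J = [[22.000, -11.000], [-58.000, -102.000]] (det J = -2882.000).
Solving J·Δ = −F gives Δ = (-1.104, -1.117).

(-1.104, -1.117)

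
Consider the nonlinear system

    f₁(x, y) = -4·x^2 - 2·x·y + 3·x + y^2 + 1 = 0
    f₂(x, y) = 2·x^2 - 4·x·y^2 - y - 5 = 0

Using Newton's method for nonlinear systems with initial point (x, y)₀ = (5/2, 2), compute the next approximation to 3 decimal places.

(1.461, 1.311)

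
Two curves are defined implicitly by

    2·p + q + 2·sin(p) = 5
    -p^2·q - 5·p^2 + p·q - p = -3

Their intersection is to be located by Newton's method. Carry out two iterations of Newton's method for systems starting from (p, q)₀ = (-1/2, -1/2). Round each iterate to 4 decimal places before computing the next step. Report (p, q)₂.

(-0.7918, 8.1673)

At (-1/2, -1/2): F = (-7.458851, 2.6250).
Jacobian J = [[2·cos(p) + 2, 1], [-2·p·q - 10·p + q - 1, -p^2 + p]].
At the point, J = [[3.755165, 1.0000], [3.0000, -0.7500]] (det J = -5.816374).
Solving J·Δ = −F gives Δ = (0.5105, 5.5419).
Then the next iterate is (p, q)₁ = (0.0105, 5.0419).
Round to (0.0105, 5.0419) and repeat: F = (0.083900, 3.041333), J = [[3.999890, 1.0000], [3.831020, 0.010390]].
Δ = (-0.8023, 3.1254), so (p, q)₂ = (-0.7918, 8.1673).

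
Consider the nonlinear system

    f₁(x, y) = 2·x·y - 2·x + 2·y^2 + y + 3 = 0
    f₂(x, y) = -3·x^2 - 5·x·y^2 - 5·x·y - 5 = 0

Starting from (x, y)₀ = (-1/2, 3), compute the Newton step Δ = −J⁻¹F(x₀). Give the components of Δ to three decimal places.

At (-1/2, 3): F = (22.000, 24.250).
Jacobian J = [[2·y - 2, 2·x + 4·y + 1], [-6·x - 5·y^2 - 5·y, -10·x·y - 5·x]].
At the point, J = [[4.000, 12.000], [-57.000, 17.500]] (det J = 754.000).
Solving J·Δ = −F gives Δ = (-0.125, -1.792).

(-0.125, -1.792)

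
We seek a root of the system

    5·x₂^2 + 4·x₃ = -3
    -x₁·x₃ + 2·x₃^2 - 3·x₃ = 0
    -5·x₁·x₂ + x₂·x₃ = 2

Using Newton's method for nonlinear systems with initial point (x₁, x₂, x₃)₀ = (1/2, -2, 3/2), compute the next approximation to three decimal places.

At (1/2, -2, 3/2): F = (29.000, -0.750, 0.000).
Jacobian J = [[0, 10·x₂, 4], [-x₃, 0, -x₁ + 4·x₃ - 3], [-5·x₂, -5·x₁ + x₃, x₂]].
At the point, J = [[0.000, -20.000, 4.000], [-1.500, 0.000, 2.500], [10.000, -1.000, -2.000]] (det J = -434.000).
Solving J·Δ = −F gives Δ = (0.243, 1.539, 0.446).
Then the next iterate is (x₁, x₂, x₃)₁ = (0.743, -0.461, 1.946).

(0.743, -0.461, 1.946)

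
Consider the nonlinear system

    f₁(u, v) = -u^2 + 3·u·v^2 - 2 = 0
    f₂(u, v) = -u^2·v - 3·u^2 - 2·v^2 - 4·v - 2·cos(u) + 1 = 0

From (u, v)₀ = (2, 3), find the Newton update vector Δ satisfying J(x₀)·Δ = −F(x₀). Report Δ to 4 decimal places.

(-2.7118, 0.3992)

At (2, 3): F = (48.0000, -52.167706).
Jacobian J = [[-2·u + 3·v^2, 6·u·v], [-2·u·v - 6·u + 2·sin(u), -u^2 - 4·v - 4]].
At the point, J = [[23.0000, 36.0000], [-22.181405, -20.0000]] (det J = 338.530585).
Solving J·Δ = −F gives Δ = (-2.7118, 0.3992).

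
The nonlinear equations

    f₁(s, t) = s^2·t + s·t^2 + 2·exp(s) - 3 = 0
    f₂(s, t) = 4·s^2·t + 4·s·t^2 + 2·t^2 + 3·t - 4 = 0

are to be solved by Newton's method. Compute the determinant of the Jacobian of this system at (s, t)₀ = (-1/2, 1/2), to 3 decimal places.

3.602

J = [[2·s·t + t^2 + 2·exp(s), s^2 + 2·s·t], [8·s·t + 4·t^2, 4·s^2 + 8·s·t + 4·t + 3]].
At the point, J = [[0.96306, -0.250], [-1.000, 4.000]].
det J = 3.602.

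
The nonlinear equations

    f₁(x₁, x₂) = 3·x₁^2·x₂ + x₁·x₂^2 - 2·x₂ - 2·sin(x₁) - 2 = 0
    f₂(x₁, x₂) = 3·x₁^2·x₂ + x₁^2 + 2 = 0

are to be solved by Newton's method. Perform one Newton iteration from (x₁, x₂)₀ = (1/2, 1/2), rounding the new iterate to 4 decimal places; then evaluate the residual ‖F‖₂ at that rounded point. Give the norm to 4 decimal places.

At (1/2, 1/2): F = (-3.458851, 2.6250).
Jacobian J = [[6·x₁·x₂ + x₂^2 - 2·cos(x₁), 3·x₁^2 + 2·x₁·x₂ - 2], [6·x₁·x₂ + 2·x₁, 3·x₁^2]].
At the point, J = [[-0.005165, -0.7500], [2.5000, 0.7500]] (det J = 1.871126).
Solving J·Δ = −F gives Δ = (0.3342, -4.6141).
Then the next iterate is (x₁, x₂)₁ = (0.8342, -4.1141).
Re-evaluating at (0.8342, -4.1141): F = (10.277321, -5.892989), so ‖F‖₂ = 11.8470.

11.8470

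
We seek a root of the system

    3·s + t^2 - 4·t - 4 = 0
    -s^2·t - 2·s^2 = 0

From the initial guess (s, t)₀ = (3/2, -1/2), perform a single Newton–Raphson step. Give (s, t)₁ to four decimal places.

At (3/2, -1/2): F = (2.7500, -3.3750).
Jacobian J = [[3, 2·t - 4], [-2·s·t - 4·s, -s^2]].
At the point, J = [[3.0000, -5.0000], [-4.5000, -2.2500]] (det J = -29.2500).
Solving J·Δ = −F gives Δ = (-0.7885, 0.0769).
Then the next iterate is (s, t)₁ = (0.7115, -0.4231).

(0.7115, -0.4231)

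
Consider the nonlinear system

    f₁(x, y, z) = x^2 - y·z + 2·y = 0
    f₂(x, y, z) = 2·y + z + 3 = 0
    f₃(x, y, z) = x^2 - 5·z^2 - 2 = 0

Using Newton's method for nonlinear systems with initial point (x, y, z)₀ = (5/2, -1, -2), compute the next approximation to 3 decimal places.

At (5/2, -1, -2): F = (2.250, -1.000, -15.750).
Jacobian J = [[2·x, -z + 2, -y], [0, 2, 1], [2·x, 0, -10·z]].
At the point, J = [[5.000, 4.000, 1.000], [0.000, 2.000, 1.000], [5.000, 0.000, 20.000]] (det J = 210.000).
Solving J·Δ = −F gives Δ = (-0.660, 0.024, 0.952).
Then the next iterate is (x, y, z)₁ = (1.840, -0.976, -1.048).

(1.840, -0.976, -1.048)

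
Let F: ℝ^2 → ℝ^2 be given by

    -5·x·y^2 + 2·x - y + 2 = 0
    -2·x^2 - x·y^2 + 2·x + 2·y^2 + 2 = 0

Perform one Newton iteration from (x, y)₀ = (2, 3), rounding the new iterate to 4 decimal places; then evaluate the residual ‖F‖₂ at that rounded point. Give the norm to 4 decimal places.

At (2, 3): F = (-87.0000, -2.0000).
Jacobian J = [[-5·y^2 + 2, -10·x·y - 1], [-4·x - y^2 + 2, -2·x·y + 4·y]].
At the point, J = [[-43.0000, -61.0000], [-15.0000, 0.0000]] (det J = -915.0000).
Solving J·Δ = −F gives Δ = (-0.1333, -1.3322).
Then the next iterate is (x, y)₁ = (1.8667, 1.6678).
Re-evaluating at (1.8667, 1.6678): F = (-21.896061, -0.864956), so ‖F‖₂ = 21.9131.

21.9131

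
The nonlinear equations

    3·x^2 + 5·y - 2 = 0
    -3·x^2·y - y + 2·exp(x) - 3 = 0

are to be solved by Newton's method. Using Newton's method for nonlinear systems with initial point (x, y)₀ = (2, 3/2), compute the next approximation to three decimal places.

At (2, 3/2): F = (17.500, -7.72189).
Jacobian J = [[6·x, 5], [-6·x·y + 2·exp(x), -3·x^2 - 1]].
At the point, J = [[12.000, 5.000], [-3.22189, -13.000]] (det J = -139.89056).
Solving J·Δ = −F gives Δ = (-1.350, -0.259).
Then the next iterate is (x, y)₁ = (0.650, 1.241).

(0.650, 1.241)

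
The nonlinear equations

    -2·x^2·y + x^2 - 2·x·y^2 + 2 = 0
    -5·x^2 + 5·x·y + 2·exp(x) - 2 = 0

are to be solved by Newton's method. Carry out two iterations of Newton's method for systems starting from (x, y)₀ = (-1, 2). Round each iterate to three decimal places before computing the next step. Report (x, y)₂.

At (-1, 2): F = (7.000, -16.26424).
Jacobian J = [[-4·x·y + 2·x - 2·y^2, -2·x^2 - 4·x·y], [-10·x + 5·y + 2·exp(x), 5·x]].
At the point, J = [[-2.000, 6.000], [20.73576, -5.000]] (det J = -114.41455).
Solving J·Δ = −F gives Δ = (0.547, -0.984).
Then the next iterate is (x, y)₁ = (-0.453, 1.016).
Round to (-0.453, 1.016) and repeat: F = (2.72345, -4.05585), J = [[-1.12952, 1.43057], [10.88144, -2.265]].
Δ = (-0.028, -1.926), so (x, y)₂ = (-0.481, -0.910).

(-0.481, -0.910)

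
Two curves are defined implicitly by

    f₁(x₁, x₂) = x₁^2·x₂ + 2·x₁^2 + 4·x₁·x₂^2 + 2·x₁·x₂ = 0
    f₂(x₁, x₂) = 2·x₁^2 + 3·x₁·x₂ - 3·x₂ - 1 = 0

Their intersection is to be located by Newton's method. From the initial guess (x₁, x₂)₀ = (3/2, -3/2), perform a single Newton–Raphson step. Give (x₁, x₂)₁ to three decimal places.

(0.475, -1.309)

At (3/2, -3/2): F = (10.125, 1.250).
Jacobian J = [[2·x₁·x₂ + 4·x₁ + 4·x₂^2 + 2·x₂, x₁^2 + 8·x₁·x₂ + 2·x₁], [4·x₁ + 3·x₂, 3·x₁ - 3]].
At the point, J = [[7.500, -12.750], [1.500, 1.500]] (det J = 30.375).
Solving J·Δ = −F gives Δ = (-1.025, 0.191).
Then the next iterate is (x₁, x₂)₁ = (0.475, -1.309).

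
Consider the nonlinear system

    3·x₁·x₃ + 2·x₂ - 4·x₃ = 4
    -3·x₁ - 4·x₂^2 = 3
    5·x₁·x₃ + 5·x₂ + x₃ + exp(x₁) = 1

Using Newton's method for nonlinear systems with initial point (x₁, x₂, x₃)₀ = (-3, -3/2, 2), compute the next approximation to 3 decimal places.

(-2.953, -1.238, -0.477)

At (-3, -3/2, 2): F = (-33.000, -3.000, -36.45021).
Jacobian J = [[3·x₃, 2, 3·x₁ - 4], [-3, -8·x₂, 0], [5·x₃ + exp(x₁), 5, 5·x₁ + 1]].
At the point, J = [[6.000, 2.000, -13.000], [-3.000, 12.000, 0.000], [10.04979, 5.000, -14.000]] (det J = 670.76678).
Solving J·Δ = −F gives Δ = (0.047, 0.262, -2.477).
Then the next iterate is (x₁, x₂, x₃)₁ = (-2.953, -1.238, -0.477).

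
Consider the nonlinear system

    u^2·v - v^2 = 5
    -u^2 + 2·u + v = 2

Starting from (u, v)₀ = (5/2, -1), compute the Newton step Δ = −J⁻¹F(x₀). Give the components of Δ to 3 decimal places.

At (5/2, -1): F = (-12.250, -4.250).
Jacobian J = [[2·u·v, u^2 - 2·v], [-2·u + 2, 1]].
At the point, J = [[-5.000, 8.250], [-3.000, 1.000]] (det J = 19.750).
Solving J·Δ = −F gives Δ = (-1.155, 0.785).

(-1.155, 0.785)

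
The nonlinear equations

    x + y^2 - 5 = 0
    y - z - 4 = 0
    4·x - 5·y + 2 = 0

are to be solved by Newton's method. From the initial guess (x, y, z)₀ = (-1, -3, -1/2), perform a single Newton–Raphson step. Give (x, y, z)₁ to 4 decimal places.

(-4.3158, -3.0526, -7.0526)

At (-1, -3, -1/2): F = (3.0000, -6.5000, 13.0000).
Jacobian J = [[1, 2·y, 0], [0, 1, -1], [4, -5, 0]].
At the point, J = [[1.0000, -6.0000, 0.0000], [0.0000, 1.0000, -1.0000], [4.0000, -5.0000, 0.0000]] (det J = 19.0000).
Solving J·Δ = −F gives Δ = (-3.3158, -0.0526, -6.5526).
Then the next iterate is (x, y, z)₁ = (-4.3158, -3.0526, -7.0526).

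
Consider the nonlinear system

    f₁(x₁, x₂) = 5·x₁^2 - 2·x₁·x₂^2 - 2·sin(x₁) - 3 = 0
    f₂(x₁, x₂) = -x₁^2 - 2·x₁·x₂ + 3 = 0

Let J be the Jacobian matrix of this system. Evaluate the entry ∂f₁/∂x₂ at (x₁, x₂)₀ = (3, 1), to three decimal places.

-12.000

∂f₁/∂x₂ = -4·x₁·x₂.
At (3, 1) this is -12.000.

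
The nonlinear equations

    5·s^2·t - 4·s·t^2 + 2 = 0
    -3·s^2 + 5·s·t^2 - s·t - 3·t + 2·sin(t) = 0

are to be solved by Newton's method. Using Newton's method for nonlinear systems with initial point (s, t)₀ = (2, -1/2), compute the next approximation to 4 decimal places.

(1.1789, -0.4654)

At (2, -1/2): F = (-10.0000, -7.958851).
Jacobian J = [[10·s·t - 4·t^2, 5·s^2 - 8·s·t], [-6·s + 5·t^2 - t, 10·s·t - s + 2·cos(t) - 3]].
At the point, J = [[-11.0000, 28.0000], [-10.2500, -13.244835]] (det J = 432.693184).
Solving J·Δ = −F gives Δ = (-0.8211, 0.0346).
Then the next iterate is (s, t)₁ = (1.1789, -0.4654).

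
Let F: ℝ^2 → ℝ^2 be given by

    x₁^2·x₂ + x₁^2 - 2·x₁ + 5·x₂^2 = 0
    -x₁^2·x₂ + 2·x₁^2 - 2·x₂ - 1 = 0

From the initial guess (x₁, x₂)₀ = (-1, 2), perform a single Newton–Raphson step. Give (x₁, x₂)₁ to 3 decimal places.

(-2.250, 0.333)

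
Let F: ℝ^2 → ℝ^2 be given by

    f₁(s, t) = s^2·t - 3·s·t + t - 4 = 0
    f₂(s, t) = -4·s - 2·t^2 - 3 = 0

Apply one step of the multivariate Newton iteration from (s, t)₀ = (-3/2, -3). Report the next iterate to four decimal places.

(-0.6468, -1.4656)

At (-3/2, -3): F = (-27.2500, -15.0000).
Jacobian J = [[2·s·t - 3·t, s^2 - 3·s + 1], [-4, -4·t]].
At the point, J = [[18.0000, 7.7500], [-4.0000, 12.0000]] (det J = 247.0000).
Solving J·Δ = −F gives Δ = (0.8532, 1.5344).
Then the next iterate is (s, t)₁ = (-0.6468, -1.4656).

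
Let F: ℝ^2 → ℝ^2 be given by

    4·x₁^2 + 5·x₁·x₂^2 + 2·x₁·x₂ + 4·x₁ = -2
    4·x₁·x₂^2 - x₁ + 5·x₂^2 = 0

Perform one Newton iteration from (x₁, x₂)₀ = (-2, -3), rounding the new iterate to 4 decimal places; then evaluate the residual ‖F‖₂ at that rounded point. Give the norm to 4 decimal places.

At (-2, -3): F = (-68.0000, -25.0000).
Jacobian J = [[8·x₁ + 5·x₂^2 + 2·x₂ + 4, 10·x₁·x₂ + 2·x₁], [4·x₂^2 - 1, 8·x₁·x₂ + 10·x₂]].
At the point, J = [[27.0000, 56.0000], [35.0000, 18.0000]] (det J = -1474.0000).
Solving J·Δ = −F gives Δ = (0.1194, 1.1567).
Then the next iterate is (x₁, x₂)₁ = (-1.8806, -1.8433).
Re-evaluating at (-1.8806, -1.8433): F = (-16.391844, -6.689897), so ‖F‖₂ = 17.7044.

17.7044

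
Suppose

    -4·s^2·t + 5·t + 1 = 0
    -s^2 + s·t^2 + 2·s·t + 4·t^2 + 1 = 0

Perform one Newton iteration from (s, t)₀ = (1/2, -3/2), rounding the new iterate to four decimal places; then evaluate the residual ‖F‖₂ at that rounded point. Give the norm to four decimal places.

At (1/2, -3/2): F = (-5.0000, 9.3750).
Jacobian J = [[-8·s·t, -4·s^2 + 5], [-2·s + t^2 + 2·t, 2·s·t + 2·s + 8·t]].
At the point, J = [[6.0000, 4.0000], [-1.7500, -12.5000]] (det J = -68.0000).
Solving J·Δ = −F gives Δ = (0.3676, 0.6985).
Then the next iterate is (s, t)₁ = (0.8676, -0.8015).
Re-evaluating at (0.8676, -0.8015): F = (-0.594248, 1.983465), so ‖F‖₂ = 2.0706.

2.0706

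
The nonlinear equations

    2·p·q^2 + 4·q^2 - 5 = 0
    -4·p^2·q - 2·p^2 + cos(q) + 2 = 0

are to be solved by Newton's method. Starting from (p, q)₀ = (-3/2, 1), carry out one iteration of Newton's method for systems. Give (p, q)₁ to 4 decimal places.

At (-3/2, 1): F = (-4.0000, -10.959698).
Jacobian J = [[2·q^2, 4·p·q + 8·q], [-8·p·q - 4·p, -4·p^2 - sin(q)]].
At the point, J = [[2.0000, 2.0000], [18.0000, -9.841471]] (det J = -55.682942).
Solving J·Δ = −F gives Δ = (1.1006, 0.8994).
Then the next iterate is (p, q)₁ = (-0.3994, 1.8994).

(-0.3994, 1.8994)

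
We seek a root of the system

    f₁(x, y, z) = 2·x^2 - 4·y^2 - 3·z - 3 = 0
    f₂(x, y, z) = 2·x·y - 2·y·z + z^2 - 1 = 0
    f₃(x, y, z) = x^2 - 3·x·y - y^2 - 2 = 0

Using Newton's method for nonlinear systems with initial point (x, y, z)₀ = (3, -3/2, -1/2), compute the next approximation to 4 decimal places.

(1.7400, -0.6633, 0.3067)

At (3, -3/2, -1/2): F = (7.5000, -11.2500, 18.2500).
Jacobian J = [[4·x, -8·y, -3], [2·y, 2·x - 2·z, -2·y + 2·z], [2·x - 3·y, -3·x - 2·y, 0]].
At the point, J = [[12.0000, 12.0000, -3.0000], [-3.0000, 7.0000, 2.0000], [10.5000, -6.0000, 0.0000]] (det J = 562.5000).
Solving J·Δ = −F gives Δ = (-1.2600, 0.8367, 0.8067).
Then the next iterate is (x, y, z)₁ = (1.7400, -0.6633, 0.3067).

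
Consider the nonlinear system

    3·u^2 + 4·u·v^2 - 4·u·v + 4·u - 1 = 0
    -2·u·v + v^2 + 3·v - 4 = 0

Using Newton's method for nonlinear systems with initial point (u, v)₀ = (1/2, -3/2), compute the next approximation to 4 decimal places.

At (1/2, -3/2): F = (9.2500, -4.7500).
Jacobian J = [[6·u + 4·v^2 - 4·v + 4, 8·u·v - 4·u], [-2·v, -2·u + 2·v + 3]].
At the point, J = [[22.0000, -8.0000], [3.0000, -1.0000]] (det J = 2.0000).
Solving J·Δ = −F gives Δ = (23.6250, 66.1250).
Then the next iterate is (u, v)₁ = (24.1250, 64.6250).

(24.1250, 64.6250)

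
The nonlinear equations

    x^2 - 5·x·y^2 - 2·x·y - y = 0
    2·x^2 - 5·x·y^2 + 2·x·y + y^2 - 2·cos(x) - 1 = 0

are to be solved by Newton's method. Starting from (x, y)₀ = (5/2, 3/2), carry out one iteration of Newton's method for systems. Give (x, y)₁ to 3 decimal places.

At (5/2, 3/2): F = (-30.875, -5.27271).
Jacobian J = [[2·x - 5·y^2 - 2·y, -10·x·y - 2·x - 1], [4·x - 5·y^2 + 2·y + 2·sin(x), -10·x·y + 2·x + 2·y]].
At the point, J = [[-9.250, -43.500], [2.94694, -29.500]] (det J = 401.06708).
Solving J·Δ = −F gives Δ = (-1.699, -0.348).
Then the next iterate is (x, y)₁ = (0.801, 1.152).

(0.801, 1.152)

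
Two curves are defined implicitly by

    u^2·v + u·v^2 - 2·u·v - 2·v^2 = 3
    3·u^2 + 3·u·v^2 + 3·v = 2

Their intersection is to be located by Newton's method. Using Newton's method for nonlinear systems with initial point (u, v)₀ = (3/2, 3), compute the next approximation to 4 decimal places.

(1.6799, 0.9758)

At (3/2, 3): F = (-9.7500, 54.2500).
Jacobian J = [[2·u·v + v^2 - 2·v, u^2 + 2·u·v - 2·u - 4·v], [6·u + 3·v^2, 6·u·v + 3]].
At the point, J = [[12.0000, -3.7500], [36.0000, 30.0000]] (det J = 495.0000).
Solving J·Δ = −F gives Δ = (0.1799, -2.0242).
Then the next iterate is (u, v)₁ = (1.6799, 0.9758).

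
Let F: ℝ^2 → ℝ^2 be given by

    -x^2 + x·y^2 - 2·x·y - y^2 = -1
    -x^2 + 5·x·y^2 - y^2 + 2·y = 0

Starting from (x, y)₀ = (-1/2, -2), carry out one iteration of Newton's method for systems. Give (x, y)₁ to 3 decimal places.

At (-1/2, -2): F = (-7.250, -18.250).
Jacobian J = [[-2·x + y^2 - 2·y, 2·x·y - 2·x - 2·y], [-2·x + 5·y^2, 10·x·y - 2·y + 2]].
At the point, J = [[9.000, 7.000], [21.000, 16.000]] (det J = -3.000).
Solving J·Δ = −F gives Δ = (3.917, -4.000).
Then the next iterate is (x, y)₁ = (3.417, -6.000).

(3.417, -6.000)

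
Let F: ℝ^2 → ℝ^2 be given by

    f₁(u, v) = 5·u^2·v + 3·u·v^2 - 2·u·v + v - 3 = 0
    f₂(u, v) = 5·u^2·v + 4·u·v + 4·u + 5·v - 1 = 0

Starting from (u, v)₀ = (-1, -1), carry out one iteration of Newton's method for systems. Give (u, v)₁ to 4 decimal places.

(0.4000, -1.5000)

At (-1, -1): F = (-14.0000, -11.0000).
Jacobian J = [[10·u·v + 3·v^2 - 2·v, 5·u^2 + 6·u·v - 2·u + 1], [10·u·v + 4·v + 4, 5·u^2 + 4·u + 5]].
At the point, J = [[15.0000, 14.0000], [10.0000, 6.0000]] (det J = -50.0000).
Solving J·Δ = −F gives Δ = (1.4000, -0.5000).
Then the next iterate is (u, v)₁ = (0.4000, -1.5000).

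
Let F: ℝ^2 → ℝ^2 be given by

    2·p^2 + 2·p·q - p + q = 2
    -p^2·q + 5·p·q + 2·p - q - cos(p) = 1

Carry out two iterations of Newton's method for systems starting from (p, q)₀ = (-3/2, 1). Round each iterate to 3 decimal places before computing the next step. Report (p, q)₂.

At (-3/2, 1): F = (2.000, -14.82074).
Jacobian J = [[4·p + 2·q - 1, 2·p + 1], [-2·p·q + 5·q + sin(p) + 2, -p^2 + 5·p - 1]].
At the point, J = [[-5.000, -2.000], [9.00251, -10.750]] (det J = 71.75501).
Solving J·Δ = −F gives Δ = (0.713, -0.782).
Then the next iterate is (p, q)₁ = (-0.787, 0.218).
Round to (-0.787, 0.218) and repeat: F = (-0.09939, -4.49083), J = [[-3.712, -0.574], [2.72489, -5.55437]].
Δ = (0.091, -0.764), so (p, q)₂ = (-0.696, -0.546).

(-0.696, -0.546)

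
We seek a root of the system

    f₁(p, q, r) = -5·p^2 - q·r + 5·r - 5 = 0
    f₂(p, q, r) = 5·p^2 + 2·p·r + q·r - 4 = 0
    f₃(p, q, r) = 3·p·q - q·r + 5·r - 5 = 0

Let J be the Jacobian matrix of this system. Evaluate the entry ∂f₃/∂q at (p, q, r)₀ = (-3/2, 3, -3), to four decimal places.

-1.5000

∂f₃/∂q = 3·p - r.
At (-3/2, 3, -3) this is -1.5000.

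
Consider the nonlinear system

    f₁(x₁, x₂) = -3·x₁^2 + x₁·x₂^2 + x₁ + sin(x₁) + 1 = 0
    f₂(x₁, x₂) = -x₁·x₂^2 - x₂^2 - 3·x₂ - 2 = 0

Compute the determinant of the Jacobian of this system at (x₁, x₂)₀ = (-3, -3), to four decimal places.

J = [[-6·x₁ + x₂^2 + cos(x₁) + 1, 2·x₁·x₂], [-x₂^2, -2·x₁·x₂ - 2·x₂ - 3]].
At the point, J = [[27.010008, 18.0000], [-9.0000, -15.0000]].
det J = -243.1501.

-243.1501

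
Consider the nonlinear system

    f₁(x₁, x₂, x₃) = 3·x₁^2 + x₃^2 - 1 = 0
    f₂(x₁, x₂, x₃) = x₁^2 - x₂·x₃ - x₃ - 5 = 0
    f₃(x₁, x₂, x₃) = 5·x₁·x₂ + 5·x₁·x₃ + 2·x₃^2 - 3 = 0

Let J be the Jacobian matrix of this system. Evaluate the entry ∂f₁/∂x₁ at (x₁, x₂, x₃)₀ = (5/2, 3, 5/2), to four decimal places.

15.0000

∂f₁/∂x₁ = 6·x₁.
At (5/2, 3, 5/2) this is 15.0000.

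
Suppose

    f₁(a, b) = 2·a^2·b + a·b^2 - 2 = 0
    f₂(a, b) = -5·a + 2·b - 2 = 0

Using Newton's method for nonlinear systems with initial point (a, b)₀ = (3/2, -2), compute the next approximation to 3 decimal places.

At (3/2, -2): F = (-5.000, -13.500).
Jacobian J = [[4·a·b + b^2, 2·a^2 + 2·a·b], [-5, 2]].
At the point, J = [[-8.000, -1.500], [-5.000, 2.000]] (det J = -23.500).
Solving J·Δ = −F gives Δ = (-1.287, 3.532).
Then the next iterate is (a, b)₁ = (0.213, 1.532).

(0.213, 1.532)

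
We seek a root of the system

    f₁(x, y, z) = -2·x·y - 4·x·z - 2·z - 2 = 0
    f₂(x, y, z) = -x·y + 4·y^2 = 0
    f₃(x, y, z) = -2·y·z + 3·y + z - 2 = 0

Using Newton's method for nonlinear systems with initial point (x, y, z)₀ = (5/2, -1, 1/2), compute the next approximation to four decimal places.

At (5/2, -1, 1/2): F = (-3.0000, 6.5000, -3.5000).
Jacobian J = [[-2·y - 4·z, -2·x, -4·x - 2], [-y, -x + 8·y, 0], [0, -2·z + 3, -2·y + 1]].
At the point, J = [[0.0000, -5.0000, -12.0000], [1.0000, -10.5000, 0.0000], [0.0000, 2.0000, 3.0000]] (det J = -9.0000).
Solving J·Δ = −F gives Δ = (53.0000, 5.6667, -2.6111).
Then the next iterate is (x, y, z)₁ = (55.5000, 4.6667, -2.1111).

(55.5000, 4.6667, -2.1111)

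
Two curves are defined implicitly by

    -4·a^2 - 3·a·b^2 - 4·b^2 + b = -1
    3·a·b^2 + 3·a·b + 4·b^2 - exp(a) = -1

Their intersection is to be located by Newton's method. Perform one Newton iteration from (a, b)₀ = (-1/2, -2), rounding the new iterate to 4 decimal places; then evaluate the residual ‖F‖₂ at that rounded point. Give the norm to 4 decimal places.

2.7625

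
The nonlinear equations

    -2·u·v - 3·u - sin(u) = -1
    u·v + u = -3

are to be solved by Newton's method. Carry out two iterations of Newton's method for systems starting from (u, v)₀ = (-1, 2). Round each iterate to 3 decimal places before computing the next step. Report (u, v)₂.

At (-1, 2): F = (8.84147, 0.000).
Jacobian J = [[-2·v - cos(u) - 3, -2·u], [v + 1, u]].
At the point, J = [[-7.54030, 2.000], [3.000, -1.000]] (det J = 1.54030).
Solving J·Δ = −F gives Δ = (5.740, 17.220).
Then the next iterate is (u, v)₁ = (4.740, 19.220).
Round to (4.740, 19.220) and repeat: F = (-194.42598, 98.84280), J = [[-41.46761, -9.480], [20.220, 4.740]].
Δ = (3.172, -34.384), so (u, v)₂ = (7.912, -15.164).

(7.912, -15.164)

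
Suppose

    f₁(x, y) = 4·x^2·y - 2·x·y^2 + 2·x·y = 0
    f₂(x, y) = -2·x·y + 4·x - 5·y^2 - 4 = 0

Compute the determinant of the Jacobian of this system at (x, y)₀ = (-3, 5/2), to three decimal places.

1342.500

J = [[8·x·y - 2·y^2 + 2·y, 4·x^2 - 4·x·y + 2·x], [-2·y + 4, -2·x - 10·y]].
At the point, J = [[-67.500, 60.000], [-1.000, -19.000]].
det J = 1342.500.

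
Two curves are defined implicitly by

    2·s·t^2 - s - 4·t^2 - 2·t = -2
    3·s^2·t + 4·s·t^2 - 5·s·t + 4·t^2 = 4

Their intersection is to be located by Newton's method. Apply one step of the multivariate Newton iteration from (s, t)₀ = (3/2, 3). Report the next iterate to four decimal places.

At (3/2, 3): F = (-14.5000, 83.7500).
Jacobian J = [[2·t^2 - 1, 4·s·t - 8·t - 2], [6·s·t + 4·t^2 - 5·t, 3·s^2 + 8·s·t - 5·s + 8·t]].
At the point, J = [[17.0000, -8.0000], [48.0000, 59.2500]] (det J = 1391.2500).
Solving J·Δ = −F gives Δ = (0.1359, -1.5236).
Then the next iterate is (s, t)₁ = (1.6359, 1.4764).

(1.6359, 1.4764)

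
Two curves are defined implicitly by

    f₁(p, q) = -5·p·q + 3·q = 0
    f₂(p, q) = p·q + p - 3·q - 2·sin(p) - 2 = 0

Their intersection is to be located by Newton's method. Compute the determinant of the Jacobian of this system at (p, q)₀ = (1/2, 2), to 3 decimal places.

J = [[-5·q, -5·p + 3], [q - 2·cos(p) + 1, p - 3]].
At the point, J = [[-10.000, 0.500], [1.24483, -2.500]].
det J = 24.378.

24.378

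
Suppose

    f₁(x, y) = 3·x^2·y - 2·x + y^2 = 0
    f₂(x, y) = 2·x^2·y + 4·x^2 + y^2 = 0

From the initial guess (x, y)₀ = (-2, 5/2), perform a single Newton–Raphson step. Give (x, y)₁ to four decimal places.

(-1.0051, 2.0051)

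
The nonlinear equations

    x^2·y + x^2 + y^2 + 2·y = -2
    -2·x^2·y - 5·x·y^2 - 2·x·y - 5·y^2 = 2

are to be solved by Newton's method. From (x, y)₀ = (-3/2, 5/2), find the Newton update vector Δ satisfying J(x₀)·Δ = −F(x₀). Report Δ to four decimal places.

(-1.7398, -4.2587)

At (-3/2, 5/2): F = (21.1250, 9.8750).
Jacobian J = [[2·x·y + 2·x, x^2 + 2·y + 2], [-4·x·y - 5·y^2 - 2·y, -2·x^2 - 10·x·y - 2·x - 10·y]].
At the point, J = [[-10.5000, 9.2500], [-21.2500, 11.0000]] (det J = 81.0625).
Solving J·Δ = −F gives Δ = (-1.7398, -4.2587).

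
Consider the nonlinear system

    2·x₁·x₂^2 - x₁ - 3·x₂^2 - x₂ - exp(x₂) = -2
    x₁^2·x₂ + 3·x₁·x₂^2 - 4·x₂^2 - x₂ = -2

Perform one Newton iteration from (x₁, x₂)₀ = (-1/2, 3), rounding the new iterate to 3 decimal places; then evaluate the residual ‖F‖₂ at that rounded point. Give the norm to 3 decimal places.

At (-1/2, 3): F = (-56.58554, -49.750).
Jacobian J = [[2·x₂^2 - 1, 4·x₁·x₂ - 6·x₂ - exp(x₂) - 1], [2·x₁·x₂ + 3·x₂^2, x₁^2 + 6·x₁·x₂ - 8·x₂ - 1]].
At the point, J = [[17.000, -45.08554], [24.000, -33.750]] (det J = 508.30289).
Solving J·Δ = −F gives Δ = (0.656, -1.008).
Then the next iterate is (x₁, x₂)₁ = (0.156, 1.992).
Re-evaluating at (0.156, 1.992): F = (-18.14434, -13.95872), so ‖F‖₂ = 22.892.

22.892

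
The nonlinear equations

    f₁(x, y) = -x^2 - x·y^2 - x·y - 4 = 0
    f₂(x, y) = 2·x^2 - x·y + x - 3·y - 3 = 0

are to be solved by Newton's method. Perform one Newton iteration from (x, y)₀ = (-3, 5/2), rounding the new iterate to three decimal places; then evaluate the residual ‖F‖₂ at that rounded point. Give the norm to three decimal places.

3.814

At (-3, 5/2): F = (13.250, 12.000).
Jacobian J = [[-2·x - y^2 - y, -2·x·y - x], [4·x - y + 1, -x - 3]].
At the point, J = [[-2.750, 18.000], [-13.500, 0.000]] (det J = 243.000).
Solving J·Δ = −F gives Δ = (0.889, -0.600).
Then the next iterate is (x, y)₁ = (-2.111, 1.900).
Re-evaluating at (-2.111, 1.900): F = (3.17529, 2.11254), so ‖F‖₂ = 3.814.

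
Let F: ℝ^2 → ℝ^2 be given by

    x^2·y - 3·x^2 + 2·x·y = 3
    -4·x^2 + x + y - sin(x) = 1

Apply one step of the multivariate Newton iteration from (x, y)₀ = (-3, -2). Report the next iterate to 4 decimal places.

At (-3, -2): F = (-36.0000, -41.858880).
Jacobian J = [[2·x·y - 6·x + 2·y, x^2 + 2·x], [-8·x - cos(x) + 1, 1]].
At the point, J = [[26.0000, 3.0000], [25.989992, 1.0000]] (det J = -51.969977).
Solving J·Δ = −F gives Δ = (1.7236, -2.9381).
Then the next iterate is (x, y)₁ = (-1.2764, -4.9381).

(-1.2764, -4.9381)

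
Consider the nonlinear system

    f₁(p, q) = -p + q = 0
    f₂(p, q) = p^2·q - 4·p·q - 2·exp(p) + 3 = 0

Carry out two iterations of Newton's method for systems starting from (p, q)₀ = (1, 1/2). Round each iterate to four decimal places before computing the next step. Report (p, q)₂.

(0.3057, 0.3057)

At (1, 1/2): F = (-0.5000, -3.936564).
Jacobian J = [[-1, 1], [2·p·q - 4·q - 2·exp(p), p^2 - 4·p]].
At the point, J = [[-1.0000, 1.0000], [-6.436564, -3.0000]] (det J = 9.436564).
Solving J·Δ = −F gives Δ = (-0.5761, -0.0761).
Then the next iterate is (p, q)₁ = (0.4239, 0.4239).
Round to (0.4239, 0.4239) and repeat: F = (0.0000, -0.698411), J = [[-1.0000, 1.0000], [-4.392035, -1.515909]].
Δ = (-0.1182, -0.1182), so (p, q)₂ = (0.3057, 0.3057).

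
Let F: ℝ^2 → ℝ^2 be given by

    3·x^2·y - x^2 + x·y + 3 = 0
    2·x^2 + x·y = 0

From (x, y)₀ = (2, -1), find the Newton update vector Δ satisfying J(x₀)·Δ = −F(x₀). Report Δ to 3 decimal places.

(-0.864, 0.023)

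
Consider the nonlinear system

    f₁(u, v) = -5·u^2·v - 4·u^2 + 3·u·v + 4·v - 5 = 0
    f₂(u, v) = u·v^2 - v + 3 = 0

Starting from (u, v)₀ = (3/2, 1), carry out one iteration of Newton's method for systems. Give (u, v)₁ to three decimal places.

(0.972, -0.486)

At (3/2, 1): F = (-16.750, 3.500).
Jacobian J = [[-10·u·v - 8·u + 3·v, -5·u^2 + 3·u + 4], [v^2, 2·u·v - 1]].
At the point, J = [[-24.000, -2.750], [1.000, 2.000]] (det J = -45.250).
Solving J·Δ = −F gives Δ = (-0.528, -1.486).
Then the next iterate is (u, v)₁ = (0.972, -0.486).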